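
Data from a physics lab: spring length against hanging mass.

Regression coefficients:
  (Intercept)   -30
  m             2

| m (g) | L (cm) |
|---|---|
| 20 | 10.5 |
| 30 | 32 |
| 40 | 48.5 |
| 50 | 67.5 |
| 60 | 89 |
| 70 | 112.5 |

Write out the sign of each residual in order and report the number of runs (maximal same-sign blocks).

3 runs

m=20: ŷ = -30 + 2·20 = 10; e = 10.5 − 10 = 0.5
m=30: ŷ = -30 + 2·30 = 30; e = 32 − 30 = 2
m=40: ŷ = -30 + 2·40 = 50; e = 48.5 − 50 = -1.5
m=50: ŷ = -30 + 2·50 = 70; e = 67.5 − 70 = -2.5
m=60: ŷ = -30 + 2·60 = 90; e = 89 − 90 = -1
m=70: ŷ = -30 + 2·70 = 110; e = 112.5 − 110 = 2.5
Signs: + + − − − +
Runs: +×2, −×3, +×1 → 3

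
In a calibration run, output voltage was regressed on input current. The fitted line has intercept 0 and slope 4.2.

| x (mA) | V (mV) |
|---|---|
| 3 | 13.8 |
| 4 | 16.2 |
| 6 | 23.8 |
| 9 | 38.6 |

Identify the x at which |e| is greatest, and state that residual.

x=3: ŷ = 4.2·3 = 12.6; e = 13.8 − 12.6 = 1.2
x=4: ŷ = 4.2·4 = 16.8; e = 16.2 − 16.8 = -0.6
x=6: ŷ = 4.2·6 = 25.2; e = 23.8 − 25.2 = -1.4
x=9: ŷ = 4.2·9 = 37.8; e = 38.6 − 37.8 = 0.8
Largest |e| is 1.4 at x = 6, residual -1.4.

x = 6, e = -1.4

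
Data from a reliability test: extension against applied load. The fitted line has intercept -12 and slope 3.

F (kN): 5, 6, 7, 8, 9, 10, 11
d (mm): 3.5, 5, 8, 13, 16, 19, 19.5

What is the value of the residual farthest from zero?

F=5: d̂ = -12 + 3·5 = 3; r = 3.5 − 3 = 0.5
F=6: d̂ = -12 + 3·6 = 6; r = 5 − 6 = -1
F=7: d̂ = -12 + 3·7 = 9; r = 8 − 9 = -1
F=8: d̂ = -12 + 3·8 = 12; r = 13 − 12 = 1
F=9: d̂ = -12 + 3·9 = 15; r = 16 − 15 = 1
F=10: d̂ = -12 + 3·10 = 18; r = 19 − 18 = 1
F=11: d̂ = -12 + 3·11 = 21; r = 19.5 − 21 = -1.5
Largest |r| is 1.5 at F = 11, residual -1.5.

r = -1.5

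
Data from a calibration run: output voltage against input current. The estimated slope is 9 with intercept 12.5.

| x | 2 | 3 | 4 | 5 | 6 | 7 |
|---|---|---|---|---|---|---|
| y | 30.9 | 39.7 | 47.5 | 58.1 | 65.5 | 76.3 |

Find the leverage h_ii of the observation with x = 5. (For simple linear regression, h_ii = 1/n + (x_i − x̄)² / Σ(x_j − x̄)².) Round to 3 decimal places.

x̄ = (2 + 3 + 4 + 5 + 6 + 7)/6 = 4.5
Σ(x − x̄)² = 6.25 + 2.25 + 0.25 + 0.25 + 2.25 + 6.25 = 17.5
h = 1/6 + (0.5)²/17.5 = 0.166667 + 0.0142857 = 0.181

h = 0.181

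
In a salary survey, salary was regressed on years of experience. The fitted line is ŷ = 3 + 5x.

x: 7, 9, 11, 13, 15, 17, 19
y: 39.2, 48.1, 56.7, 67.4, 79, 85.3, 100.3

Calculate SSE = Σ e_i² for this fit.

SSE = 17.08

x=7: ŷ = 3 + 5·7 = 38; e = 39.2 − 38 = 1.2
x=9: ŷ = 3 + 5·9 = 48; e = 48.1 − 48 = 0.1
x=11: ŷ = 3 + 5·11 = 58; e = 56.7 − 58 = -1.3
x=13: ŷ = 3 + 5·13 = 68; e = 67.4 − 68 = -0.6
x=15: ŷ = 3 + 5·15 = 78; e = 79 − 78 = 1
x=17: ŷ = 3 + 5·17 = 88; e = 85.3 − 88 = -2.7
x=19: ŷ = 3 + 5·19 = 98; e = 100.3 − 98 = 2.3
SSE = 1.44 + 0.01 + 1.69 + 0.36 + 1 + 7.29 + 5.29 = 17.08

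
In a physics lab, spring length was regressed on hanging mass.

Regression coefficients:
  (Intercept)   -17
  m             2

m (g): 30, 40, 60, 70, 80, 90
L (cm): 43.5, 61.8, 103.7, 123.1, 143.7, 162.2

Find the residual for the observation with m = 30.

ŷ = -17 + 2·30 = 43
r = 43.5 − 43 = 0.5

r = 0.5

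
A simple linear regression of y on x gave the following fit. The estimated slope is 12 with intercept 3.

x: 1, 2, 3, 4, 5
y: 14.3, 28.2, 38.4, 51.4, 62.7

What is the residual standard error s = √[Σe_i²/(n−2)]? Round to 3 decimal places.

s = 0.920

x=1: ŷ = 3 + 12·1 = 15; e = 14.3 − 15 = -0.7
x=2: ŷ = 3 + 12·2 = 27; e = 28.2 − 27 = 1.2
x=3: ŷ = 3 + 12·3 = 39; e = 38.4 − 39 = -0.6
x=4: ŷ = 3 + 12·4 = 51; e = 51.4 − 51 = 0.4
x=5: ŷ = 3 + 12·5 = 63; e = 62.7 − 63 = -0.3
SSE = 0.49 + 1.44 + 0.36 + 0.16 + 0.09 = 2.54
s = √(2.54/3) = √0.846667 ≈ 0.920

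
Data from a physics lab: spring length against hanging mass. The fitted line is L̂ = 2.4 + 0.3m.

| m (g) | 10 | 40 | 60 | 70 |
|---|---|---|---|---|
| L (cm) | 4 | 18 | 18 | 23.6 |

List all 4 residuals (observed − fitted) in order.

-1.4, 3.6, -2.4, 0.2

m=10: L̂ = 2.4 + 0.3·10 = 5.4; e = 4 − 5.4 = -1.4
m=40: L̂ = 2.4 + 0.3·40 = 14.4; e = 18 − 14.4 = 3.6
m=60: L̂ = 2.4 + 0.3·60 = 20.4; e = 18 − 20.4 = -2.4
m=70: L̂ = 2.4 + 0.3·70 = 23.4; e = 23.6 − 23.4 = 0.2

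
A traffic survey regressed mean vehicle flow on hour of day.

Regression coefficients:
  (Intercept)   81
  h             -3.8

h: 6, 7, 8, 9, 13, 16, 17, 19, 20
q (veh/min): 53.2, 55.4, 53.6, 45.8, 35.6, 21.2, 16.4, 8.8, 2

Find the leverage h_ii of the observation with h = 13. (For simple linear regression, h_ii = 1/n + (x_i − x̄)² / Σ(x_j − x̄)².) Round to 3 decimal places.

h = 0.111

h̄ = (6 + 7 + 8 + 9 + 13 + 16 + 17 + 19 + 20)/9 = 12.7778
Σ(h − h̄)² = 45.9383 + 33.3827 + 22.8272 + 14.2716 + 0.0493827 + 10.3827 + 17.8272 + 38.716 + 52.1605 = 235.556
h = 1/9 + (0.222222)²/235.556 = 0.111111 + 0.000209644 = 0.111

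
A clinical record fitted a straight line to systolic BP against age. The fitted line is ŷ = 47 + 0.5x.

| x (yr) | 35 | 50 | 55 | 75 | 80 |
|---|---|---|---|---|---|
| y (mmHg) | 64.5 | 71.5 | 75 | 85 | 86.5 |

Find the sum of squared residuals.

SSE = 1

x=35: ŷ = 47 + 0.5·35 = 64.5; e = 64.5 − 64.5 = 0
x=50: ŷ = 47 + 0.5·50 = 72; e = 71.5 − 72 = -0.5
x=55: ŷ = 47 + 0.5·55 = 74.5; e = 75 − 74.5 = 0.5
x=75: ŷ = 47 + 0.5·75 = 84.5; e = 85 − 84.5 = 0.5
x=80: ŷ = 47 + 0.5·80 = 87; e = 86.5 − 87 = -0.5
SSE = 0 + 0.25 + 0.25 + 0.25 + 0.25 = 1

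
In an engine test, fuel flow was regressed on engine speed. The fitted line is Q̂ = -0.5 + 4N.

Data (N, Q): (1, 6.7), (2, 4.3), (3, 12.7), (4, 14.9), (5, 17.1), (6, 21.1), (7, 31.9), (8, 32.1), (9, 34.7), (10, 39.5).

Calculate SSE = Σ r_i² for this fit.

SSE = 54.16

N=1: Q̂ = -0.5 + 4·1 = 3.5; r = 6.7 − 3.5 = 3.2
N=2: Q̂ = -0.5 + 4·2 = 7.5; r = 4.3 − 7.5 = -3.2
N=3: Q̂ = -0.5 + 4·3 = 11.5; r = 12.7 − 11.5 = 1.2
N=4: Q̂ = -0.5 + 4·4 = 15.5; r = 14.9 − 15.5 = -0.6
N=5: Q̂ = -0.5 + 4·5 = 19.5; r = 17.1 − 19.5 = -2.4
N=6: Q̂ = -0.5 + 4·6 = 23.5; r = 21.1 − 23.5 = -2.4
N=7: Q̂ = -0.5 + 4·7 = 27.5; r = 31.9 − 27.5 = 4.4
N=8: Q̂ = -0.5 + 4·8 = 31.5; r = 32.1 − 31.5 = 0.6
N=9: Q̂ = -0.5 + 4·9 = 35.5; r = 34.7 − 35.5 = -0.8
N=10: Q̂ = -0.5 + 4·10 = 39.5; r = 39.5 − 39.5 = 0
SSE = 10.24 + 10.24 + 1.44 + 0.36 + 5.76 + 5.76 + 19.36 + 0.36 + 0.64 + 0 = 54.16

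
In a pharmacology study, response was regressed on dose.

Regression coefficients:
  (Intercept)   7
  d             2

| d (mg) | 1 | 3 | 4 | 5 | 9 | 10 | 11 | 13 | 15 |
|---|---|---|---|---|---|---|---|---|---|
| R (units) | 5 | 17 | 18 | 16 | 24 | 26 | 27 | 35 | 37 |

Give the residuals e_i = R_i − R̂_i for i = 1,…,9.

-4, 4, 3, -1, -1, -1, -2, 2, 0

d=1: R̂ = 7 + 2·1 = 9; e = 5 − 9 = -4
d=3: R̂ = 7 + 2·3 = 13; e = 17 − 13 = 4
d=4: R̂ = 7 + 2·4 = 15; e = 18 − 15 = 3
d=5: R̂ = 7 + 2·5 = 17; e = 16 − 17 = -1
d=9: R̂ = 7 + 2·9 = 25; e = 24 − 25 = -1
d=10: R̂ = 7 + 2·10 = 27; e = 26 − 27 = -1
d=11: R̂ = 7 + 2·11 = 29; e = 27 − 29 = -2
d=13: R̂ = 7 + 2·13 = 33; e = 35 − 33 = 2
d=15: R̂ = 7 + 2·15 = 37; e = 37 − 37 = 0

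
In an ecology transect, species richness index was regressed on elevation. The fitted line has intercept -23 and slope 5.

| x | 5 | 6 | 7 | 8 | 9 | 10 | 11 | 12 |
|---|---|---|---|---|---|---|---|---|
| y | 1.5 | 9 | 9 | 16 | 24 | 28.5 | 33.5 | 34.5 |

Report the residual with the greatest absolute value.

r = -3

x=5: ŷ = -23 + 5·5 = 2; r = 1.5 − 2 = -0.5
x=6: ŷ = -23 + 5·6 = 7; r = 9 − 7 = 2
x=7: ŷ = -23 + 5·7 = 12; r = 9 − 12 = -3
x=8: ŷ = -23 + 5·8 = 17; r = 16 − 17 = -1
x=9: ŷ = -23 + 5·9 = 22; r = 24 − 22 = 2
x=10: ŷ = -23 + 5·10 = 27; r = 28.5 − 27 = 1.5
x=11: ŷ = -23 + 5·11 = 32; r = 33.5 − 32 = 1.5
x=12: ŷ = -23 + 5·12 = 37; r = 34.5 − 37 = -2.5
Largest |r| is 3 at x = 7, residual -3.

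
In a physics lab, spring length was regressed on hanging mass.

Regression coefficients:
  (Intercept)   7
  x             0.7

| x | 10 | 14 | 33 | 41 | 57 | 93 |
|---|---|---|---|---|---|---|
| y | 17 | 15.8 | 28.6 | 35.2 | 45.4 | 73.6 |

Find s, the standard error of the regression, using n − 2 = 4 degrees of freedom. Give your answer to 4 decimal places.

s = 2.0616

x=10: ŷ = 7 + 0.7·10 = 14; e = 17 − 14 = 3
x=14: ŷ = 7 + 0.7·14 = 16.8; e = 15.8 − 16.8 = -1
x=33: ŷ = 7 + 0.7·33 = 30.1; e = 28.6 − 30.1 = -1.5
x=41: ŷ = 7 + 0.7·41 = 35.7; e = 35.2 − 35.7 = -0.5
x=57: ŷ = 7 + 0.7·57 = 46.9; e = 45.4 − 46.9 = -1.5
x=93: ŷ = 7 + 0.7·93 = 72.1; e = 73.6 − 72.1 = 1.5
SSE = 9 + 1 + 2.25 + 0.25 + 2.25 + 2.25 = 17
s = √(17/4) = √4.25 ≈ 2.0616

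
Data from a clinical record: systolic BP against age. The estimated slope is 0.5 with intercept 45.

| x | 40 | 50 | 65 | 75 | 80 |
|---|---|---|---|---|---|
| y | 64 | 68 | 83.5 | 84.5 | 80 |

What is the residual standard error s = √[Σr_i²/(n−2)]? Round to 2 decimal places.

s = 4.83

x=40: ŷ = 45 + 0.5·40 = 65; r = 64 − 65 = -1
x=50: ŷ = 45 + 0.5·50 = 70; r = 68 − 70 = -2
x=65: ŷ = 45 + 0.5·65 = 77.5; r = 83.5 − 77.5 = 6
x=75: ŷ = 45 + 0.5·75 = 82.5; r = 84.5 − 82.5 = 2
x=80: ŷ = 45 + 0.5·80 = 85; r = 80 − 85 = -5
SSE = 1 + 4 + 36 + 4 + 25 = 70
s = √(70/3) = √23.3333 ≈ 4.83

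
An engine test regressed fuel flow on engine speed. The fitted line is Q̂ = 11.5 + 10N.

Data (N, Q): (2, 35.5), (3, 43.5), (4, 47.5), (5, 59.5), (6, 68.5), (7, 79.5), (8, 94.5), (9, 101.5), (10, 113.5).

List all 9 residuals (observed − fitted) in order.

4, 2, -4, -2, -3, -2, 3, 0, 2

N=2: Q̂ = 11.5 + 10·2 = 31.5; r = 35.5 − 31.5 = 4
N=3: Q̂ = 11.5 + 10·3 = 41.5; r = 43.5 − 41.5 = 2
N=4: Q̂ = 11.5 + 10·4 = 51.5; r = 47.5 − 51.5 = -4
N=5: Q̂ = 11.5 + 10·5 = 61.5; r = 59.5 − 61.5 = -2
N=6: Q̂ = 11.5 + 10·6 = 71.5; r = 68.5 − 71.5 = -3
N=7: Q̂ = 11.5 + 10·7 = 81.5; r = 79.5 − 81.5 = -2
N=8: Q̂ = 11.5 + 10·8 = 91.5; r = 94.5 − 91.5 = 3
N=9: Q̂ = 11.5 + 10·9 = 101.5; r = 101.5 − 101.5 = 0
N=10: Q̂ = 11.5 + 10·10 = 111.5; r = 113.5 − 111.5 = 2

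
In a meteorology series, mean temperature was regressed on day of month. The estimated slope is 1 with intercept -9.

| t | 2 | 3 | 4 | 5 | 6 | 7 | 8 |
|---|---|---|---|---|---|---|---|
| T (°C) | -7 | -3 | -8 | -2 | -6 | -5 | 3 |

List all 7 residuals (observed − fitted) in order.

t=2: ŷ = -9 + 2 = -7; r = -7 − (-7) = 0
t=3: ŷ = -9 + 3 = -6; r = -3 − (-6) = 3
t=4: ŷ = -9 + 4 = -5; r = -8 − (-5) = -3
t=5: ŷ = -9 + 5 = -4; r = -2 − (-4) = 2
t=6: ŷ = -9 + 6 = -3; r = -6 − (-3) = -3
t=7: ŷ = -9 + 7 = -2; r = -5 − (-2) = -3
t=8: ŷ = -9 + 8 = -1; r = 3 − (-1) = 4

0, 3, -3, 2, -3, -3, 4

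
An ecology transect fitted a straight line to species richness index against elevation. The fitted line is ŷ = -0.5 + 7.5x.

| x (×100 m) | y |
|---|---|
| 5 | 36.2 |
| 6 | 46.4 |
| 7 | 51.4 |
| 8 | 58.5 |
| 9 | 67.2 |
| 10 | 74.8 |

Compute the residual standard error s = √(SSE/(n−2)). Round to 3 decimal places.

x=5: ŷ = -0.5 + 7.5·5 = 37; e = 36.2 − 37 = -0.8
x=6: ŷ = -0.5 + 7.5·6 = 44.5; e = 46.4 − 44.5 = 1.9
x=7: ŷ = -0.5 + 7.5·7 = 52; e = 51.4 − 52 = -0.6
x=8: ŷ = -0.5 + 7.5·8 = 59.5; e = 58.5 − 59.5 = -1
x=9: ŷ = -0.5 + 7.5·9 = 67; e = 67.2 − 67 = 0.2
x=10: ŷ = -0.5 + 7.5·10 = 74.5; e = 74.8 − 74.5 = 0.3
SSE = 0.64 + 3.61 + 0.36 + 1 + 0.04 + 0.09 = 5.74
s = √(5.74/4) = √1.435 ≈ 1.198

s = 1.198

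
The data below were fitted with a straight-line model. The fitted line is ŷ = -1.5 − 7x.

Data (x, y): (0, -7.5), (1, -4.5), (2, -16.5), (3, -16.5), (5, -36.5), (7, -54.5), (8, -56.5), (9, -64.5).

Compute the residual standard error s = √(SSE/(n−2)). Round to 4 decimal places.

x=0: ŷ = -1.5 − 7·0 = -1.5; r = -7.5 − (-1.5) = -6
x=1: ŷ = -1.5 − 7·1 = -8.5; r = -4.5 − (-8.5) = 4
x=2: ŷ = -1.5 − 7·2 = -15.5; r = -16.5 − (-15.5) = -1
x=3: ŷ = -1.5 − 7·3 = -22.5; r = -16.5 − (-22.5) = 6
x=5: ŷ = -1.5 − 7·5 = -36.5; r = -36.5 − (-36.5) = 0
x=7: ŷ = -1.5 − 7·7 = -50.5; r = -54.5 − (-50.5) = -4
x=8: ŷ = -1.5 − 7·8 = -57.5; r = -56.5 − (-57.5) = 1
x=9: ŷ = -1.5 − 7·9 = -64.5; r = -64.5 − (-64.5) = 0
SSE = 36 + 16 + 1 + 36 + 0 + 16 + 1 + 0 = 106
s = √(106/6) = √17.6667 ≈ 4.2032

s = 4.2032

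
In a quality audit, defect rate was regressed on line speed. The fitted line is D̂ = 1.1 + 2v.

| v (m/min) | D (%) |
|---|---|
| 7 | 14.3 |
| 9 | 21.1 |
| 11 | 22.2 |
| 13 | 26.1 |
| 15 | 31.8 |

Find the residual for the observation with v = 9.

e = 2

D̂ = 1.1 + 2·9 = 19.1
e = 21.1 − 19.1 = 2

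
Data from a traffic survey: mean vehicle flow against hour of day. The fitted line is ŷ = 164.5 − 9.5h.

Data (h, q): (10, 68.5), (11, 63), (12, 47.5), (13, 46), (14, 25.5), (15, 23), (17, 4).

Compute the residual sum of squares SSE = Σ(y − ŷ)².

SSE = 82

h=10: ŷ = 164.5 − 9.5·10 = 69.5; e = 68.5 − 69.5 = -1
h=11: ŷ = 164.5 − 9.5·11 = 60; e = 63 − 60 = 3
h=12: ŷ = 164.5 − 9.5·12 = 50.5; e = 47.5 − 50.5 = -3
h=13: ŷ = 164.5 − 9.5·13 = 41; e = 46 − 41 = 5
h=14: ŷ = 164.5 − 9.5·14 = 31.5; e = 25.5 − 31.5 = -6
h=15: ŷ = 164.5 − 9.5·15 = 22; e = 23 − 22 = 1
h=17: ŷ = 164.5 − 9.5·17 = 3; e = 4 − 3 = 1
SSE = 1 + 9 + 9 + 25 + 36 + 1 + 1 = 82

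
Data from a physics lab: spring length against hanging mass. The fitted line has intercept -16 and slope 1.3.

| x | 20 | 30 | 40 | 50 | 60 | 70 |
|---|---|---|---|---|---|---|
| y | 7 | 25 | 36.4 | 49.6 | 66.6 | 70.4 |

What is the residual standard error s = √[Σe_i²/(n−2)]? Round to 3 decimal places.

x=20: ŷ = -16 + 1.3·20 = 10; e = 7 − 10 = -3
x=30: ŷ = -16 + 1.3·30 = 23; e = 25 − 23 = 2
x=40: ŷ = -16 + 1.3·40 = 36; e = 36.4 − 36 = 0.4
x=50: ŷ = -16 + 1.3·50 = 49; e = 49.6 − 49 = 0.6
x=60: ŷ = -16 + 1.3·60 = 62; e = 66.6 − 62 = 4.6
x=70: ŷ = -16 + 1.3·70 = 75; e = 70.4 − 75 = -4.6
SSE = 9 + 4 + 0.16 + 0.36 + 21.16 + 21.16 = 55.84
s = √(55.84/4) = √13.96 ≈ 3.736

s = 3.736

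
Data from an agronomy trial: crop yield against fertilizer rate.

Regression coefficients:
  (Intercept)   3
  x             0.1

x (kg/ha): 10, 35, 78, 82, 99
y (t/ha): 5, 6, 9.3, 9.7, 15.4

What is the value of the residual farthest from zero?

r = 2.5

x=10: ŷ = 3 + 0.1·10 = 4; r = 5 − 4 = 1
x=35: ŷ = 3 + 0.1·35 = 6.5; r = 6 − 6.5 = -0.5
x=78: ŷ = 3 + 0.1·78 = 10.8; r = 9.3 − 10.8 = -1.5
x=82: ŷ = 3 + 0.1·82 = 11.2; r = 9.7 − 11.2 = -1.5
x=99: ŷ = 3 + 0.1·99 = 12.9; r = 15.4 − 12.9 = 2.5
Largest |r| is 2.5 at x = 99, residual 2.5.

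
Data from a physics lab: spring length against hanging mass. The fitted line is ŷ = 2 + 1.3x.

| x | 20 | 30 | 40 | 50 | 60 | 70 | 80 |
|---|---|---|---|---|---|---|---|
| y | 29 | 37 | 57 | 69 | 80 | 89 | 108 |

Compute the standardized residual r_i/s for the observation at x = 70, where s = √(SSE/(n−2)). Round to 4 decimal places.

-1.2649

x=20: ŷ = 2 + 1.3·20 = 28; r = 29 − 28 = 1
x=30: ŷ = 2 + 1.3·30 = 41; r = 37 − 41 = -4
x=40: ŷ = 2 + 1.3·40 = 54; r = 57 − 54 = 3
x=50: ŷ = 2 + 1.3·50 = 67; r = 69 − 67 = 2
x=60: ŷ = 2 + 1.3·60 = 80; r = 80 − 80 = 0
x=70: ŷ = 2 + 1.3·70 = 93; r = 89 − 93 = -4
x=80: ŷ = 2 + 1.3·80 = 106; r = 108 − 106 = 2
SSE = 1 + 16 + 9 + 4 + 0 + 16 + 4 = 50
s = √(50/5) = 3.16228
r/s = -4 / 3.16228 = -1.2649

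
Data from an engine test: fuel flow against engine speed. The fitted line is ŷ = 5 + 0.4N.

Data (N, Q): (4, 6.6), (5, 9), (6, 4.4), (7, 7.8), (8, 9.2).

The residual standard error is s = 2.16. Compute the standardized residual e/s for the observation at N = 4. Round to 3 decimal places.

0.000

ŷ = 5 + 0.4·4 = 6.6
e = 6.6 − 6.6 = 0
e/s = 0 / 2.16 = 0.000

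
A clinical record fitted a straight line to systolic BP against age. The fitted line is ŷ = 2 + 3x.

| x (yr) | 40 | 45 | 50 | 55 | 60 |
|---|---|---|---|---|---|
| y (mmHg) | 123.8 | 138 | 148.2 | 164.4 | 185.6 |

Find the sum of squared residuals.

x=40: ŷ = 2 + 3·40 = 122; r = 123.8 − 122 = 1.8
x=45: ŷ = 2 + 3·45 = 137; r = 138 − 137 = 1
x=50: ŷ = 2 + 3·50 = 152; r = 148.2 − 152 = -3.8
x=55: ŷ = 2 + 3·55 = 167; r = 164.4 − 167 = -2.6
x=60: ŷ = 2 + 3·60 = 182; r = 185.6 − 182 = 3.6
SSE = 3.24 + 1 + 14.44 + 6.76 + 12.96 = 38.4

SSE = 38.4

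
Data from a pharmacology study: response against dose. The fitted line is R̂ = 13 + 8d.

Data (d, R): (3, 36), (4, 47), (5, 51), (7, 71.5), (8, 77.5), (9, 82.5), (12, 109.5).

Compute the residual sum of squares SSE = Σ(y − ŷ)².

SSE = 22

d=3: R̂ = 13 + 8·3 = 37; e = 36 − 37 = -1
d=4: R̂ = 13 + 8·4 = 45; e = 47 − 45 = 2
d=5: R̂ = 13 + 8·5 = 53; e = 51 − 53 = -2
d=7: R̂ = 13 + 8·7 = 69; e = 71.5 − 69 = 2.5
d=8: R̂ = 13 + 8·8 = 77; e = 77.5 − 77 = 0.5
d=9: R̂ = 13 + 8·9 = 85; e = 82.5 − 85 = -2.5
d=12: R̂ = 13 + 8·12 = 109; e = 109.5 − 109 = 0.5
SSE = 1 + 4 + 4 + 6.25 + 0.25 + 6.25 + 0.25 = 22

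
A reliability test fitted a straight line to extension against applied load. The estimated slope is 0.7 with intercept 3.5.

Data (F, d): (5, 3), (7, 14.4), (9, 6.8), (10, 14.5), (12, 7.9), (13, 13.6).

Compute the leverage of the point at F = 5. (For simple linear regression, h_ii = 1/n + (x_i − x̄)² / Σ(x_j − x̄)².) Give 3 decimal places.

F̄ = (5 + 7 + 9 + 10 + 12 + 13)/6 = 9.33333
Σ(F − F̄)² = 18.7778 + 5.44444 + 0.111111 + 0.444444 + 7.11111 + 13.4444 = 45.3333
h = 1/6 + (-4.33333)²/45.3333 = 0.166667 + 0.414216 = 0.581

h = 0.581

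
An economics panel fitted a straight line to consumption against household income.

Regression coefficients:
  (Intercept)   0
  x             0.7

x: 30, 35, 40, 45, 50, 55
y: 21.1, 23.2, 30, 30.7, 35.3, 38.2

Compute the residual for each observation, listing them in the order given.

x=30: ŷ = 0.7·30 = 21; e = 21.1 − 21 = 0.1
x=35: ŷ = 0.7·35 = 24.5; e = 23.2 − 24.5 = -1.3
x=40: ŷ = 0.7·40 = 28; e = 30 − 28 = 2
x=45: ŷ = 0.7·45 = 31.5; e = 30.7 − 31.5 = -0.8
x=50: ŷ = 0.7·50 = 35; e = 35.3 − 35 = 0.3
x=55: ŷ = 0.7·55 = 38.5; e = 38.2 − 38.5 = -0.3

0.1, -1.3, 2, -0.8, 0.3, -0.3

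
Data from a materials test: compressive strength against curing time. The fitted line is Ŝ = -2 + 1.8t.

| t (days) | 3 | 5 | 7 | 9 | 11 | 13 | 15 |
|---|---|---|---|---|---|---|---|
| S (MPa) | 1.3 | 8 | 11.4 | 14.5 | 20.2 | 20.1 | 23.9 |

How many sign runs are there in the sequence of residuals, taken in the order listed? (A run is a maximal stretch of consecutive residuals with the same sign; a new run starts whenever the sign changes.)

3 runs

t=3: Ŝ = -2 + 1.8·3 = 3.4; e = 1.3 − 3.4 = -2.1
t=5: Ŝ = -2 + 1.8·5 = 7; e = 8 − 7 = 1
t=7: Ŝ = -2 + 1.8·7 = 10.6; e = 11.4 − 10.6 = 0.8
t=9: Ŝ = -2 + 1.8·9 = 14.2; e = 14.5 − 14.2 = 0.3
t=11: Ŝ = -2 + 1.8·11 = 17.8; e = 20.2 − 17.8 = 2.4
t=13: Ŝ = -2 + 1.8·13 = 21.4; e = 20.1 − 21.4 = -1.3
t=15: Ŝ = -2 + 1.8·15 = 25; e = 23.9 − 25 = -1.1
Signs: − + + + + − −
Runs: −×1, +×4, −×2 → 3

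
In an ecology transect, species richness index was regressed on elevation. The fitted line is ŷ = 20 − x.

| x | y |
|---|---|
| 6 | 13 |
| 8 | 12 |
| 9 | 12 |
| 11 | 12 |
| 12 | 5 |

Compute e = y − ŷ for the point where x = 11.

ŷ = 20 − 11 = 9
e = 12 − 9 = 3

e = 3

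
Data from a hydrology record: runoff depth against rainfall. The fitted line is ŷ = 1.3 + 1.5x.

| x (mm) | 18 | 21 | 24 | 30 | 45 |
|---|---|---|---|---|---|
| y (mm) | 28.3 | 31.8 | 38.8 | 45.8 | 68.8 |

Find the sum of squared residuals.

SSE = 3.5

x=18: ŷ = 1.3 + 1.5·18 = 28.3; e = 28.3 − 28.3 = 0
x=21: ŷ = 1.3 + 1.5·21 = 32.8; e = 31.8 − 32.8 = -1
x=24: ŷ = 1.3 + 1.5·24 = 37.3; e = 38.8 − 37.3 = 1.5
x=30: ŷ = 1.3 + 1.5·30 = 46.3; e = 45.8 − 46.3 = -0.5
x=45: ŷ = 1.3 + 1.5·45 = 68.8; e = 68.8 − 68.8 = 0
SSE = 0 + 1 + 2.25 + 0.25 + 0 = 3.5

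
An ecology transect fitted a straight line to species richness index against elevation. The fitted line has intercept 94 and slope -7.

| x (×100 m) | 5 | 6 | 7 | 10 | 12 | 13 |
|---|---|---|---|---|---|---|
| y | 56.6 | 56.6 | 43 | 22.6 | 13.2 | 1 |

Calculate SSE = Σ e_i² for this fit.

x=5: ŷ = 94 − 7·5 = 59; e = 56.6 − 59 = -2.4
x=6: ŷ = 94 − 7·6 = 52; e = 56.6 − 52 = 4.6
x=7: ŷ = 94 − 7·7 = 45; e = 43 − 45 = -2
x=10: ŷ = 94 − 7·10 = 24; e = 22.6 − 24 = -1.4
x=12: ŷ = 94 − 7·12 = 10; e = 13.2 − 10 = 3.2
x=13: ŷ = 94 − 7·13 = 3; e = 1 − 3 = -2
SSE = 5.76 + 21.16 + 4 + 1.96 + 10.24 + 4 = 47.12

SSE = 47.12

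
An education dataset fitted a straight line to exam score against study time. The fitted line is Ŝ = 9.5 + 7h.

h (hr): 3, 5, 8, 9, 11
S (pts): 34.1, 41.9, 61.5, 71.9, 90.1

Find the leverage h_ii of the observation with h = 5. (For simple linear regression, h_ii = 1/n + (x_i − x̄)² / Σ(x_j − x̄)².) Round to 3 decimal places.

h̄ = (3 + 5 + 8 + 9 + 11)/5 = 7.2
Σ(h − h̄)² = 17.64 + 4.84 + 0.64 + 3.24 + 14.44 = 40.8
h = 1/5 + (-2.2)²/40.8 = 0.2 + 0.118627 = 0.319

h = 0.319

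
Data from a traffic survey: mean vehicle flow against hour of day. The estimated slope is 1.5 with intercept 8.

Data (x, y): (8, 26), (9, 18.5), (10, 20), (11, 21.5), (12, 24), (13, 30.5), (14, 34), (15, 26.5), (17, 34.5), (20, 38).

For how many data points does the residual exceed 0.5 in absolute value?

x=8: ŷ = 8 + 1.5·8 = 20; e = 26 − 20 = 6
x=9: ŷ = 8 + 1.5·9 = 21.5; e = 18.5 − 21.5 = -3
x=10: ŷ = 8 + 1.5·10 = 23; e = 20 − 23 = -3
x=11: ŷ = 8 + 1.5·11 = 24.5; e = 21.5 − 24.5 = -3
x=12: ŷ = 8 + 1.5·12 = 26; e = 24 − 26 = -2
x=13: ŷ = 8 + 1.5·13 = 27.5; e = 30.5 − 27.5 = 3
x=14: ŷ = 8 + 1.5·14 = 29; e = 34 − 29 = 5
x=15: ŷ = 8 + 1.5·15 = 30.5; e = 26.5 − 30.5 = -4
x=17: ŷ = 8 + 1.5·17 = 33.5; e = 34.5 − 33.5 = 1
x=20: ŷ = 8 + 1.5·20 = 38; e = 38 − 38 = 0
|e| > 0.5: x=8 (|e|=6), x=9 (|e|=3), x=10 (|e|=3), x=11 (|e|=3), x=12 (|e|=2), x=13 (|e|=3), x=14 (|e|=5), x=15 (|e|=4), x=17 (|e|=1) → 9

9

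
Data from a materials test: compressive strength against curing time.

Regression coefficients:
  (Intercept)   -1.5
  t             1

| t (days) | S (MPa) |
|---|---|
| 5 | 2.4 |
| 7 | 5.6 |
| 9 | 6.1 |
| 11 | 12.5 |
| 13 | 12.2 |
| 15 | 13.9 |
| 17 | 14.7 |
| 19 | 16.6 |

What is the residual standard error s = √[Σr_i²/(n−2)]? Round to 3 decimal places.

t=5: Ŝ = -1.5 + 5 = 3.5; r = 2.4 − 3.5 = -1.1
t=7: Ŝ = -1.5 + 7 = 5.5; r = 5.6 − 5.5 = 0.1
t=9: Ŝ = -1.5 + 9 = 7.5; r = 6.1 − 7.5 = -1.4
t=11: Ŝ = -1.5 + 11 = 9.5; r = 12.5 − 9.5 = 3
t=13: Ŝ = -1.5 + 13 = 11.5; r = 12.2 − 11.5 = 0.7
t=15: Ŝ = -1.5 + 15 = 13.5; r = 13.9 − 13.5 = 0.4
t=17: Ŝ = -1.5 + 17 = 15.5; r = 14.7 − 15.5 = -0.8
t=19: Ŝ = -1.5 + 19 = 17.5; r = 16.6 − 17.5 = -0.9
SSE = 1.21 + 0.01 + 1.96 + 9 + 0.49 + 0.16 + 0.64 + 0.81 = 14.28
s = √(14.28/6) = √2.38 ≈ 1.543

s = 1.543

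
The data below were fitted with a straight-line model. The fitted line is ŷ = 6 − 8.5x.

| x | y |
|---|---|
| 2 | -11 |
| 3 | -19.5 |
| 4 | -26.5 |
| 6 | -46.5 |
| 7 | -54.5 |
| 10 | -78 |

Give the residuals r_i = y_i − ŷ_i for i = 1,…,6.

x=2: ŷ = 6 − 8.5·2 = -11; r = -11 − (-11) = 0
x=3: ŷ = 6 − 8.5·3 = -19.5; r = -19.5 − (-19.5) = 0
x=4: ŷ = 6 − 8.5·4 = -28; r = -26.5 − (-28) = 1.5
x=6: ŷ = 6 − 8.5·6 = -45; r = -46.5 − (-45) = -1.5
x=7: ŷ = 6 − 8.5·7 = -53.5; r = -54.5 − (-53.5) = -1
x=10: ŷ = 6 − 8.5·10 = -79; r = -78 − (-79) = 1

0, 0, 1.5, -1.5, -1, 1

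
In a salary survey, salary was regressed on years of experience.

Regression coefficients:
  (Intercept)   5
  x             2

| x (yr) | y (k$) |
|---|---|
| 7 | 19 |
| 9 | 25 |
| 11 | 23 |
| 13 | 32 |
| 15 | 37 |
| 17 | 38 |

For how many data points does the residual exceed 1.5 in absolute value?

x=7: ŷ = 5 + 2·7 = 19; e = 19 − 19 = 0
x=9: ŷ = 5 + 2·9 = 23; e = 25 − 23 = 2
x=11: ŷ = 5 + 2·11 = 27; e = 23 − 27 = -4
x=13: ŷ = 5 + 2·13 = 31; e = 32 − 31 = 1
x=15: ŷ = 5 + 2·15 = 35; e = 37 − 35 = 2
x=17: ŷ = 5 + 2·17 = 39; e = 38 − 39 = -1
|e| > 1.5: x=9 (|e|=2), x=11 (|e|=4), x=15 (|e|=2) → 3

3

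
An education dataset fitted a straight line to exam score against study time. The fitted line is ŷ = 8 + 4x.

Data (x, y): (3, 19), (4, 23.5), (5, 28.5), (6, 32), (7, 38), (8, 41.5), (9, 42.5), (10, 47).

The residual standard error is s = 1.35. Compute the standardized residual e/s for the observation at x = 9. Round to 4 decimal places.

-1.1111

ŷ = 8 + 4·9 = 44
e = 42.5 − 44 = -1.5
e/s = -1.5 / 1.35 = -1.1111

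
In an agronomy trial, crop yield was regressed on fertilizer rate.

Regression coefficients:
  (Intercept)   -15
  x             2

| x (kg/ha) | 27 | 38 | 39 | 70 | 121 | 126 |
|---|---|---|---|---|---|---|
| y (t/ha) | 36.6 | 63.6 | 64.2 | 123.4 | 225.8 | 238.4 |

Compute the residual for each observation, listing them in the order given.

-2.4, 2.6, 1.2, -1.6, -1.2, 1.4

x=27: ŷ = -15 + 2·27 = 39; e = 36.6 − 39 = -2.4
x=38: ŷ = -15 + 2·38 = 61; e = 63.6 − 61 = 2.6
x=39: ŷ = -15 + 2·39 = 63; e = 64.2 − 63 = 1.2
x=70: ŷ = -15 + 2·70 = 125; e = 123.4 − 125 = -1.6
x=121: ŷ = -15 + 2·121 = 227; e = 225.8 − 227 = -1.2
x=126: ŷ = -15 + 2·126 = 237; e = 238.4 − 237 = 1.4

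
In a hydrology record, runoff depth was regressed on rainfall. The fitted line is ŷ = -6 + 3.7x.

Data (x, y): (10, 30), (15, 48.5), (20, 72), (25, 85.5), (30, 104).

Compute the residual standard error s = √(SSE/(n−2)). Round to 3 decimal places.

x=10: ŷ = -6 + 3.7·10 = 31; e = 30 − 31 = -1
x=15: ŷ = -6 + 3.7·15 = 49.5; e = 48.5 − 49.5 = -1
x=20: ŷ = -6 + 3.7·20 = 68; e = 72 − 68 = 4
x=25: ŷ = -6 + 3.7·25 = 86.5; e = 85.5 − 86.5 = -1
x=30: ŷ = -6 + 3.7·30 = 105; e = 104 − 105 = -1
SSE = 1 + 1 + 16 + 1 + 1 = 20
s = √(20/3) = √6.66667 ≈ 2.582

s = 2.582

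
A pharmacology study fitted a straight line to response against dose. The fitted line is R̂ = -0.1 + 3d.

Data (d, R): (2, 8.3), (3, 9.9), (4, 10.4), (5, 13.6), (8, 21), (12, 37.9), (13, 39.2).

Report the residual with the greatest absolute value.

d=2: R̂ = -0.1 + 3·2 = 5.9; e = 8.3 − 5.9 = 2.4
d=3: R̂ = -0.1 + 3·3 = 8.9; e = 9.9 − 8.9 = 1
d=4: R̂ = -0.1 + 3·4 = 11.9; e = 10.4 − 11.9 = -1.5
d=5: R̂ = -0.1 + 3·5 = 14.9; e = 13.6 − 14.9 = -1.3
d=8: R̂ = -0.1 + 3·8 = 23.9; e = 21 − 23.9 = -2.9
d=12: R̂ = -0.1 + 3·12 = 35.9; e = 37.9 − 35.9 = 2
d=13: R̂ = -0.1 + 3·13 = 38.9; e = 39.2 − 38.9 = 0.3
Largest |e| is 2.9 at d = 8, residual -2.9.

e = -2.9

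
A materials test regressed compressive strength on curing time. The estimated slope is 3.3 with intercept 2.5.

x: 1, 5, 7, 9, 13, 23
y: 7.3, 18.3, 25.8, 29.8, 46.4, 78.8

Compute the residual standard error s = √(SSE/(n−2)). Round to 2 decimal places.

s = 1.56

x=1: ŷ = 2.5 + 3.3·1 = 5.8; e = 7.3 − 5.8 = 1.5
x=5: ŷ = 2.5 + 3.3·5 = 19; e = 18.3 − 19 = -0.7
x=7: ŷ = 2.5 + 3.3·7 = 25.6; e = 25.8 − 25.6 = 0.2
x=9: ŷ = 2.5 + 3.3·9 = 32.2; e = 29.8 − 32.2 = -2.4
x=13: ŷ = 2.5 + 3.3·13 = 45.4; e = 46.4 − 45.4 = 1
x=23: ŷ = 2.5 + 3.3·23 = 78.4; e = 78.8 − 78.4 = 0.4
SSE = 2.25 + 0.49 + 0.04 + 5.76 + 1 + 0.16 = 9.7
s = √(9.7/4) = √2.425 ≈ 1.56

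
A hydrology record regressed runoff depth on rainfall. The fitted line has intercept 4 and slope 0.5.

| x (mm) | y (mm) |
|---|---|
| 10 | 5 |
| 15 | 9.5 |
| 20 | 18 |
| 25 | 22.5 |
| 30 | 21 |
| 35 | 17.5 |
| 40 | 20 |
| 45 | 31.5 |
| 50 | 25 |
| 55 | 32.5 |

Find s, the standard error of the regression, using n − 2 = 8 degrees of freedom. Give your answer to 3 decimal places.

x=10: ŷ = 4 + 0.5·10 = 9; e = 5 − 9 = -4
x=15: ŷ = 4 + 0.5·15 = 11.5; e = 9.5 − 11.5 = -2
x=20: ŷ = 4 + 0.5·20 = 14; e = 18 − 14 = 4
x=25: ŷ = 4 + 0.5·25 = 16.5; e = 22.5 − 16.5 = 6
x=30: ŷ = 4 + 0.5·30 = 19; e = 21 − 19 = 2
x=35: ŷ = 4 + 0.5·35 = 21.5; e = 17.5 − 21.5 = -4
x=40: ŷ = 4 + 0.5·40 = 24; e = 20 − 24 = -4
x=45: ŷ = 4 + 0.5·45 = 26.5; e = 31.5 − 26.5 = 5
x=50: ŷ = 4 + 0.5·50 = 29; e = 25 − 29 = -4
x=55: ŷ = 4 + 0.5·55 = 31.5; e = 32.5 − 31.5 = 1
SSE = 16 + 4 + 16 + 36 + 4 + 16 + 16 + 25 + 16 + 1 = 150
s = √(150/8) = √18.75 ≈ 4.330

s = 4.330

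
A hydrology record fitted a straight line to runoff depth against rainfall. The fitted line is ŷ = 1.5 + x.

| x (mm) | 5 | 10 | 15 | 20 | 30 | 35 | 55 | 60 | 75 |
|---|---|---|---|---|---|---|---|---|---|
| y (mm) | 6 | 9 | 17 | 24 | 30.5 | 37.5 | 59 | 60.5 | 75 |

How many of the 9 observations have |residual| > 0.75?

x=5: ŷ = 1.5 + 5 = 6.5; e = 6 − 6.5 = -0.5
x=10: ŷ = 1.5 + 10 = 11.5; e = 9 − 11.5 = -2.5
x=15: ŷ = 1.5 + 15 = 16.5; e = 17 − 16.5 = 0.5
x=20: ŷ = 1.5 + 20 = 21.5; e = 24 − 21.5 = 2.5
x=30: ŷ = 1.5 + 30 = 31.5; e = 30.5 − 31.5 = -1
x=35: ŷ = 1.5 + 35 = 36.5; e = 37.5 − 36.5 = 1
x=55: ŷ = 1.5 + 55 = 56.5; e = 59 − 56.5 = 2.5
x=60: ŷ = 1.5 + 60 = 61.5; e = 60.5 − 61.5 = -1
x=75: ŷ = 1.5 + 75 = 76.5; e = 75 − 76.5 = -1.5
|e| > 0.75: x=10 (|e|=2.5), x=20 (|e|=2.5), x=30 (|e|=1), x=35 (|e|=1), x=55 (|e|=2.5), x=60 (|e|=1), x=75 (|e|=1.5) → 7

7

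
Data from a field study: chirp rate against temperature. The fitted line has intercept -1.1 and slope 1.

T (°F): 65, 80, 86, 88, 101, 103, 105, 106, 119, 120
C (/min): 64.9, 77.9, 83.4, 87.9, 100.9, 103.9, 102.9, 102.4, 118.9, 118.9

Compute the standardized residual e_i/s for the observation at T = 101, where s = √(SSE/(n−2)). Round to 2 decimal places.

0.66

T=65: Ĉ = -1.1 + 65 = 63.9; e = 64.9 − 63.9 = 1
T=80: Ĉ = -1.1 + 80 = 78.9; e = 77.9 − 78.9 = -1
T=86: Ĉ = -1.1 + 86 = 84.9; e = 83.4 − 84.9 = -1.5
T=88: Ĉ = -1.1 + 88 = 86.9; e = 87.9 − 86.9 = 1
T=101: Ĉ = -1.1 + 101 = 99.9; e = 100.9 − 99.9 = 1
T=103: Ĉ = -1.1 + 103 = 101.9; e = 103.9 − 101.9 = 2
T=105: Ĉ = -1.1 + 105 = 103.9; e = 102.9 − 103.9 = -1
T=106: Ĉ = -1.1 + 106 = 104.9; e = 102.4 − 104.9 = -2.5
T=119: Ĉ = -1.1 + 119 = 117.9; e = 118.9 − 117.9 = 1
T=120: Ĉ = -1.1 + 120 = 118.9; e = 118.9 − 118.9 = 0
SSE = 1 + 1 + 2.25 + 1 + 1 + 4 + 1 + 6.25 + 1 + 0 = 18.5
s = √(18.5/8) = 1.52069
e/s = 1 / 1.52069 = 0.66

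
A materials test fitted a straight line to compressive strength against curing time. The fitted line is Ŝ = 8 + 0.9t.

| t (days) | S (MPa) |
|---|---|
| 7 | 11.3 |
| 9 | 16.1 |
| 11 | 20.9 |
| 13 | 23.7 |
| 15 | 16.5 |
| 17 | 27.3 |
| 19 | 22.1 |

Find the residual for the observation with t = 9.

Ŝ = 8 + 0.9·9 = 16.1
r = 16.1 − 16.1 = 0

r = 0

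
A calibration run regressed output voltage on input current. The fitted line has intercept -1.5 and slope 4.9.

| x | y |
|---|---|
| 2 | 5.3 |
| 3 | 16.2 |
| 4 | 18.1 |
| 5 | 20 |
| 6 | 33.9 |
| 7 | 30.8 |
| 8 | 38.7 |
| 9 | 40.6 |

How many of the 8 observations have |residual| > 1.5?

x=2: ŷ = -1.5 + 4.9·2 = 8.3; e = 5.3 − 8.3 = -3
x=3: ŷ = -1.5 + 4.9·3 = 13.2; e = 16.2 − 13.2 = 3
x=4: ŷ = -1.5 + 4.9·4 = 18.1; e = 18.1 − 18.1 = 0
x=5: ŷ = -1.5 + 4.9·5 = 23; e = 20 − 23 = -3
x=6: ŷ = -1.5 + 4.9·6 = 27.9; e = 33.9 − 27.9 = 6
x=7: ŷ = -1.5 + 4.9·7 = 32.8; e = 30.8 − 32.8 = -2
x=8: ŷ = -1.5 + 4.9·8 = 37.7; e = 38.7 − 37.7 = 1
x=9: ŷ = -1.5 + 4.9·9 = 42.6; e = 40.6 − 42.6 = -2
|e| > 1.5: x=2 (|e|=3), x=3 (|e|=3), x=5 (|e|=3), x=6 (|e|=6), x=7 (|e|=2), x=9 (|e|=2) → 6

6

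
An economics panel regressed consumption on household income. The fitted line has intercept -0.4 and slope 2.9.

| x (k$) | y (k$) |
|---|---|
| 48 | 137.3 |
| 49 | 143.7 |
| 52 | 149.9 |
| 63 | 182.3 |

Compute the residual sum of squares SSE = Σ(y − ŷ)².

x=48: ŷ = -0.4 + 2.9·48 = 138.8; e = 137.3 − 138.8 = -1.5
x=49: ŷ = -0.4 + 2.9·49 = 141.7; e = 143.7 − 141.7 = 2
x=52: ŷ = -0.4 + 2.9·52 = 150.4; e = 149.9 − 150.4 = -0.5
x=63: ŷ = -0.4 + 2.9·63 = 182.3; e = 182.3 − 182.3 = 0
SSE = 2.25 + 4 + 0.25 + 0 = 6.5

SSE = 6.5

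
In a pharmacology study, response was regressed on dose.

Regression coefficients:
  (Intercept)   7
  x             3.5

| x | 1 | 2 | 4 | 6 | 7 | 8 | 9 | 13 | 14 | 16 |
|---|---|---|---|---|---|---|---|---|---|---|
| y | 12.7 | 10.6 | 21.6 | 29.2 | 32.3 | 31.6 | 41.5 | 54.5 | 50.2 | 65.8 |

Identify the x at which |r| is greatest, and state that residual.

x = 14, r = -5.8

x=1: ŷ = 7 + 3.5·1 = 10.5; r = 12.7 − 10.5 = 2.2
x=2: ŷ = 7 + 3.5·2 = 14; r = 10.6 − 14 = -3.4
x=4: ŷ = 7 + 3.5·4 = 21; r = 21.6 − 21 = 0.6
x=6: ŷ = 7 + 3.5·6 = 28; r = 29.2 − 28 = 1.2
x=7: ŷ = 7 + 3.5·7 = 31.5; r = 32.3 − 31.5 = 0.8
x=8: ŷ = 7 + 3.5·8 = 35; r = 31.6 − 35 = -3.4
x=9: ŷ = 7 + 3.5·9 = 38.5; r = 41.5 − 38.5 = 3
x=13: ŷ = 7 + 3.5·13 = 52.5; r = 54.5 − 52.5 = 2
x=14: ŷ = 7 + 3.5·14 = 56; r = 50.2 − 56 = -5.8
x=16: ŷ = 7 + 3.5·16 = 63; r = 65.8 − 63 = 2.8
Largest |r| is 5.8 at x = 14, residual -5.8.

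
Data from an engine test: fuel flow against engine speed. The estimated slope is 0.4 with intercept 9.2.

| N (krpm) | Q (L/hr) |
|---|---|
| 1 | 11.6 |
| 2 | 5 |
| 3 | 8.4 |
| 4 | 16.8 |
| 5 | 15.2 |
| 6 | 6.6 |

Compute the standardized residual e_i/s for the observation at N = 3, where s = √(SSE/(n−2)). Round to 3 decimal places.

N=1: Q̂ = 9.2 + 0.4·1 = 9.6; e = 11.6 − 9.6 = 2
N=2: Q̂ = 9.2 + 0.4·2 = 10; e = 5 − 10 = -5
N=3: Q̂ = 9.2 + 0.4·3 = 10.4; e = 8.4 − 10.4 = -2
N=4: Q̂ = 9.2 + 0.4·4 = 10.8; e = 16.8 − 10.8 = 6
N=5: Q̂ = 9.2 + 0.4·5 = 11.2; e = 15.2 − 11.2 = 4
N=6: Q̂ = 9.2 + 0.4·6 = 11.6; e = 6.6 − 11.6 = -5
SSE = 4 + 25 + 4 + 36 + 16 + 25 = 110
s = √(110/4) = 5.24404
e/s = -2 / 5.24404 = -0.381

-0.381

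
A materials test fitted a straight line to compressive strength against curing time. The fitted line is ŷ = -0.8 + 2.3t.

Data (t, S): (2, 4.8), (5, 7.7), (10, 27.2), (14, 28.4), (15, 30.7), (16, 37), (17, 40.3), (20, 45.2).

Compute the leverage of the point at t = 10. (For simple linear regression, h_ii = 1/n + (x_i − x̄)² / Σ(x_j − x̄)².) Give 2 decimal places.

h = 0.15

t̄ = (2 + 5 + 10 + 14 + 15 + 16 + 17 + 20)/8 = 12.375
Σ(t − t̄)² = 107.641 + 54.3906 + 5.64062 + 2.64062 + 6.89062 + 13.1406 + 21.3906 + 58.1406 = 269.875
h = 1/8 + (-2.375)²/269.875 = 0.125 + 0.0209009 = 0.15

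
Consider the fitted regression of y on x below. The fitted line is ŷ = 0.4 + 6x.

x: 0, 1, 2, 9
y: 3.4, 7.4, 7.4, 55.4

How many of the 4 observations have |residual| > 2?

2

x=0: ŷ = 0.4 + 6·0 = 0.4; e = 3.4 − 0.4 = 3
x=1: ŷ = 0.4 + 6·1 = 6.4; e = 7.4 − 6.4 = 1
x=2: ŷ = 0.4 + 6·2 = 12.4; e = 7.4 − 12.4 = -5
x=9: ŷ = 0.4 + 6·9 = 54.4; e = 55.4 − 54.4 = 1
|e| > 2: x=0 (|e|=3), x=2 (|e|=5) → 2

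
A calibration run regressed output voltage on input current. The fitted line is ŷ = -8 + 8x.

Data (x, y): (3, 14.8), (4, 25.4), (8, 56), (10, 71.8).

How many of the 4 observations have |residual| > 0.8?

x=3: ŷ = -8 + 8·3 = 16; r = 14.8 − 16 = -1.2
x=4: ŷ = -8 + 8·4 = 24; r = 25.4 − 24 = 1.4
x=8: ŷ = -8 + 8·8 = 56; r = 56 − 56 = 0
x=10: ŷ = -8 + 8·10 = 72; r = 71.8 − 72 = -0.2
|r| > 0.8: x=3 (|r|=1.2), x=4 (|r|=1.4) → 2

2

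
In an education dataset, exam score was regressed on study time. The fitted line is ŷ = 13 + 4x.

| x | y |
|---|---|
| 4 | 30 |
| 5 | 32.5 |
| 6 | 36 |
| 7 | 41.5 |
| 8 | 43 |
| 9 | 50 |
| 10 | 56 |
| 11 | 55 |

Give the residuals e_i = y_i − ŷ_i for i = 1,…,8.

1, -0.5, -1, 0.5, -2, 1, 3, -2

x=4: ŷ = 13 + 4·4 = 29; e = 30 − 29 = 1
x=5: ŷ = 13 + 4·5 = 33; e = 32.5 − 33 = -0.5
x=6: ŷ = 13 + 4·6 = 37; e = 36 − 37 = -1
x=7: ŷ = 13 + 4·7 = 41; e = 41.5 − 41 = 0.5
x=8: ŷ = 13 + 4·8 = 45; e = 43 − 45 = -2
x=9: ŷ = 13 + 4·9 = 49; e = 50 − 49 = 1
x=10: ŷ = 13 + 4·10 = 53; e = 56 − 53 = 3
x=11: ŷ = 13 + 4·11 = 57; e = 55 − 57 = -2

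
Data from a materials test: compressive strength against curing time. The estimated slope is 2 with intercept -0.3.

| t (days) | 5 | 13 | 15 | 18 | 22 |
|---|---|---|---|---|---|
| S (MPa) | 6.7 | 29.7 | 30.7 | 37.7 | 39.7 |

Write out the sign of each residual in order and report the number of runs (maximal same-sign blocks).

t=5: ŷ = -0.3 + 2·5 = 9.7; e = 6.7 − 9.7 = -3
t=13: ŷ = -0.3 + 2·13 = 25.7; e = 29.7 − 25.7 = 4
t=15: ŷ = -0.3 + 2·15 = 29.7; e = 30.7 − 29.7 = 1
t=18: ŷ = -0.3 + 2·18 = 35.7; e = 37.7 − 35.7 = 2
t=22: ŷ = -0.3 + 2·22 = 43.7; e = 39.7 − 43.7 = -4
Signs: − + + + −
Runs: −×1, +×3, −×1 → 3

3 runs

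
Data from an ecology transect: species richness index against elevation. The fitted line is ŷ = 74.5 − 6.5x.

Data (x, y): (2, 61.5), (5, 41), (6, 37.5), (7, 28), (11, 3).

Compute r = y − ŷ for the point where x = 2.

ŷ = 74.5 − 6.5·2 = 61.5
r = 61.5 − 61.5 = 0

r = 0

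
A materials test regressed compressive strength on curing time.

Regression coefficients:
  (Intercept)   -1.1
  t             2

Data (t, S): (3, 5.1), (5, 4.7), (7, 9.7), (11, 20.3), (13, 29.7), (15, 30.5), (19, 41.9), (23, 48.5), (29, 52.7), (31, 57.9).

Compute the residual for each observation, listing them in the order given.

0.2, -4.2, -3.2, -0.6, 4.8, 1.6, 5, 3.6, -4.2, -3

t=3: Ŝ = -1.1 + 2·3 = 4.9; e = 5.1 − 4.9 = 0.2
t=5: Ŝ = -1.1 + 2·5 = 8.9; e = 4.7 − 8.9 = -4.2
t=7: Ŝ = -1.1 + 2·7 = 12.9; e = 9.7 − 12.9 = -3.2
t=11: Ŝ = -1.1 + 2·11 = 20.9; e = 20.3 − 20.9 = -0.6
t=13: Ŝ = -1.1 + 2·13 = 24.9; e = 29.7 − 24.9 = 4.8
t=15: Ŝ = -1.1 + 2·15 = 28.9; e = 30.5 − 28.9 = 1.6
t=19: Ŝ = -1.1 + 2·19 = 36.9; e = 41.9 − 36.9 = 5
t=23: Ŝ = -1.1 + 2·23 = 44.9; e = 48.5 − 44.9 = 3.6
t=29: Ŝ = -1.1 + 2·29 = 56.9; e = 52.7 − 56.9 = -4.2
t=31: Ŝ = -1.1 + 2·31 = 60.9; e = 57.9 − 60.9 = -3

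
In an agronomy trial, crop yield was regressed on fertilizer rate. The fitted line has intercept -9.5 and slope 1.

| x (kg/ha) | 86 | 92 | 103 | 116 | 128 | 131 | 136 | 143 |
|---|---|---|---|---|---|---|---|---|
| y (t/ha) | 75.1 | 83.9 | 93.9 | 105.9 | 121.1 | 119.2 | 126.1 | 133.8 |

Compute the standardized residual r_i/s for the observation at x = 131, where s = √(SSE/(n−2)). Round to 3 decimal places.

-1.377

x=86: ŷ = -9.5 + 86 = 76.5; r = 75.1 − 76.5 = -1.4
x=92: ŷ = -9.5 + 92 = 82.5; r = 83.9 − 82.5 = 1.4
x=103: ŷ = -9.5 + 103 = 93.5; r = 93.9 − 93.5 = 0.4
x=116: ŷ = -9.5 + 116 = 106.5; r = 105.9 − 106.5 = -0.6
x=128: ŷ = -9.5 + 128 = 118.5; r = 121.1 − 118.5 = 2.6
x=131: ŷ = -9.5 + 131 = 121.5; r = 119.2 − 121.5 = -2.3
x=136: ŷ = -9.5 + 136 = 126.5; r = 126.1 − 126.5 = -0.4
x=143: ŷ = -9.5 + 143 = 133.5; r = 133.8 − 133.5 = 0.3
SSE = 1.96 + 1.96 + 0.16 + 0.36 + 6.76 + 5.29 + 0.16 + 0.09 = 16.74
s = √(16.74/6) = 1.67033
r/s = -2.3 / 1.67033 = -1.377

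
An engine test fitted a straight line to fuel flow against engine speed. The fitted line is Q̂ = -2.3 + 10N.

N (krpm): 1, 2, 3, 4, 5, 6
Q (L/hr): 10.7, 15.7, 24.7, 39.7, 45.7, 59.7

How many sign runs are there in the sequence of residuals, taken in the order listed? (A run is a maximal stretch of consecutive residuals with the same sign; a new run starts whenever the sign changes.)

N=1: Q̂ = -2.3 + 10·1 = 7.7; e = 10.7 − 7.7 = 3
N=2: Q̂ = -2.3 + 10·2 = 17.7; e = 15.7 − 17.7 = -2
N=3: Q̂ = -2.3 + 10·3 = 27.7; e = 24.7 − 27.7 = -3
N=4: Q̂ = -2.3 + 10·4 = 37.7; e = 39.7 − 37.7 = 2
N=5: Q̂ = -2.3 + 10·5 = 47.7; e = 45.7 − 47.7 = -2
N=6: Q̂ = -2.3 + 10·6 = 57.7; e = 59.7 − 57.7 = 2
Signs: + − − + − +
Runs: +×1, −×2, +×1, −×1, +×1 → 5

5 runs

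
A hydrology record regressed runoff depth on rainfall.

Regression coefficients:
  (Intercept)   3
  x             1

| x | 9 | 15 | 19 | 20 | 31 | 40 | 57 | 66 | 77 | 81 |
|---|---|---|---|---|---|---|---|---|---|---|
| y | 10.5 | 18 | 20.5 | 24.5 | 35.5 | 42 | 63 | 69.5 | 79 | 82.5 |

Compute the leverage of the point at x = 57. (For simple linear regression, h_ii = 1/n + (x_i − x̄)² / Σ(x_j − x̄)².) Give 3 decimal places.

h = 0.137

x̄ = (9 + 15 + 19 + 20 + 31 + 40 + 57 + 66 + 77 + 81)/10 = 41.5
Σ(x − x̄)² = 1056.25 + 702.25 + 506.25 + 462.25 + 110.25 + 2.25 + 240.25 + 600.25 + 1260.25 + 1560.25 = 6500.5
h = 1/10 + (15.5)²/6500.5 = 0.1 + 0.0369587 = 0.137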